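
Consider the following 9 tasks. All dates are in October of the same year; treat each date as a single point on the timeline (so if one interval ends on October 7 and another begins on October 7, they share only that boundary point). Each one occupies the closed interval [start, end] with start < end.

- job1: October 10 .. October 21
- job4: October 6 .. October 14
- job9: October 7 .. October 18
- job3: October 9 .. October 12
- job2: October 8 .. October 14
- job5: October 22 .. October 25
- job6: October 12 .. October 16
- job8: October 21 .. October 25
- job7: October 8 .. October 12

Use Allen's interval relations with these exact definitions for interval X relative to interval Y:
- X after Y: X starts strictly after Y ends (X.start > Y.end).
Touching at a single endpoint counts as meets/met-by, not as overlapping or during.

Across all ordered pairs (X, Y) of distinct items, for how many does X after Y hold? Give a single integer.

Checking all 72 ordered pairs for relation 'after'; matching pairs in alphabetical order:
(job5, job1): job5 after job1 ✓
(job5, job2): job5 after job2 ✓
(job5, job3): job5 after job3 ✓
(job5, job4): job5 after job4 ✓
(job5, job6): job5 after job6 ✓
(job5, job7): job5 after job7 ✓
(job5, job9): job5 after job9 ✓
(job8, job2): job8 after job2 ✓
(job8, job3): job8 after job3 ✓
(job8, job4): job8 after job4 ✓
(job8, job6): job8 after job6 ✓
(job8, job7): job8 after job7 ✓
(job8, job9): job8 after job9 ✓
Count: 13.

13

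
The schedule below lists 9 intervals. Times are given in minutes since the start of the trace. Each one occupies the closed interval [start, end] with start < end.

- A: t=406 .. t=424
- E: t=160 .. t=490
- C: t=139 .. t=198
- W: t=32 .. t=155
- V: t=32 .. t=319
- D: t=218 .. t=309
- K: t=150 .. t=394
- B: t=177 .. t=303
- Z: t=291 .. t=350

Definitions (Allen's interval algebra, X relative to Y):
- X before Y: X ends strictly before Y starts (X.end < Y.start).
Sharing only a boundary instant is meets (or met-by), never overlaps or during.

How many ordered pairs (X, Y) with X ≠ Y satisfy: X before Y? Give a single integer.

13

Checking all 72 ordered pairs for relation 'before'; matching pairs in alphabetical order:
(B, A): B before A ✓
(C, A): C before A ✓
(C, D): C before D ✓
(C, Z): C before Z ✓
(D, A): D before A ✓
(K, A): K before A ✓
(V, A): V before A ✓
(W, A): W before A ✓
(W, B): W before B ✓
(W, D): W before D ✓
(W, E): W before E ✓
(W, Z): W before Z ✓
(Z, A): Z before A ✓
Count: 13.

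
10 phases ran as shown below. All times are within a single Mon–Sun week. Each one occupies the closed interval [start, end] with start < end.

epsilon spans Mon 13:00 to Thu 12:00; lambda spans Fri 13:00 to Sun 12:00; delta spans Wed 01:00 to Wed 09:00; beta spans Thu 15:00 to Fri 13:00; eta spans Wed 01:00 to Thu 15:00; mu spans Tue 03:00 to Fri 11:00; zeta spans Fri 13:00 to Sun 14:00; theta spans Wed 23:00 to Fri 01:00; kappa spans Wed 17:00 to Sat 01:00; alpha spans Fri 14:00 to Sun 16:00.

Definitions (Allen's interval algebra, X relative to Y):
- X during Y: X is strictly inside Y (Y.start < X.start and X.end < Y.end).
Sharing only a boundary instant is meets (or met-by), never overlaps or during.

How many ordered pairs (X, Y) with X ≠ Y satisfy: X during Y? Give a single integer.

Checking all 90 ordered pairs for relation 'during'; matching pairs in alphabetical order:
(beta, kappa): beta during kappa ✓
(delta, epsilon): delta during epsilon ✓
(delta, mu): delta during mu ✓
(eta, mu): eta during mu ✓
(theta, kappa): theta during kappa ✓
(theta, mu): theta during mu ✓
Count: 6.

6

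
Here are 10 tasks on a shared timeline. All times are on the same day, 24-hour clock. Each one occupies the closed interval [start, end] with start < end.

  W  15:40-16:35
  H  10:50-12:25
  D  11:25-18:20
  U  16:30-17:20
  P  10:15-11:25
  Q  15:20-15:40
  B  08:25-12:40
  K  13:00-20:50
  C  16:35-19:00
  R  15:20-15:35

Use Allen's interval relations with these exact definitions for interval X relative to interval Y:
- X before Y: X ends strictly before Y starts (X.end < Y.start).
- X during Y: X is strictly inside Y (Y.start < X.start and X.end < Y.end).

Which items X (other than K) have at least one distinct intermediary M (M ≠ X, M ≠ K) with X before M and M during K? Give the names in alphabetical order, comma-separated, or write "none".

Target K = [13:00, 20:50].
Intermediaries M with M during K: C, Q, R, U, W.
Via C — items with X before C: B, H, P, Q, R.
Via Q — items with X before Q: B, H, P.
Via R — items with X before R: B, H, P.
Via U — items with X before U: B, H, P, Q, R.
Via W — items with X before W: B, H, P, R.
Union: B, H, P, Q, R.

B, H, P, Q, R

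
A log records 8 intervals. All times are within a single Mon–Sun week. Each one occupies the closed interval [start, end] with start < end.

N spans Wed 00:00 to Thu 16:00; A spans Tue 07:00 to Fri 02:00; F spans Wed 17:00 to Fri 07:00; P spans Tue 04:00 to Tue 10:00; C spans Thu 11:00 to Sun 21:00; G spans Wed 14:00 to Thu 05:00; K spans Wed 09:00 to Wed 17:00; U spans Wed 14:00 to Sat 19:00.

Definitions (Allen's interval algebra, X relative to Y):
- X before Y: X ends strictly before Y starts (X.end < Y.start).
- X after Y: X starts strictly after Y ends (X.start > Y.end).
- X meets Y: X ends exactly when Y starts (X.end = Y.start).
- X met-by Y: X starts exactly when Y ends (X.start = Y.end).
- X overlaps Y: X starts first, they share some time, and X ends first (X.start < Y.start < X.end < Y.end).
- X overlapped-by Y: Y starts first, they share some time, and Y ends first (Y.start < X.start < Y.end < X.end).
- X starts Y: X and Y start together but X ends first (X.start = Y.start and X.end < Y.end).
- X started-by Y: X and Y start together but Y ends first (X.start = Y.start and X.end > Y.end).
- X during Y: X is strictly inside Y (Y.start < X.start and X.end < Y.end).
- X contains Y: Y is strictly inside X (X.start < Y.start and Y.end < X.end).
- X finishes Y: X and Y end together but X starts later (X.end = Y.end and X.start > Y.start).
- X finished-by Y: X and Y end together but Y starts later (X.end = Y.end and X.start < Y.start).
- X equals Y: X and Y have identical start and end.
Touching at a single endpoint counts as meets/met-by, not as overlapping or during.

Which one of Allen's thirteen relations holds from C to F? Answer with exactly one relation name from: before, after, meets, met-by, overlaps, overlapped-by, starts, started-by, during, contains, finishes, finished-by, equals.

overlapped-by

C = [Thu 11:00, Sun 21:00]; F = [Wed 17:00, Fri 07:00].
Compare endpoints: C.start > F.start, C.start < F.end, C.end > F.start, C.end > F.end.
That pattern is 'overlapped-by'.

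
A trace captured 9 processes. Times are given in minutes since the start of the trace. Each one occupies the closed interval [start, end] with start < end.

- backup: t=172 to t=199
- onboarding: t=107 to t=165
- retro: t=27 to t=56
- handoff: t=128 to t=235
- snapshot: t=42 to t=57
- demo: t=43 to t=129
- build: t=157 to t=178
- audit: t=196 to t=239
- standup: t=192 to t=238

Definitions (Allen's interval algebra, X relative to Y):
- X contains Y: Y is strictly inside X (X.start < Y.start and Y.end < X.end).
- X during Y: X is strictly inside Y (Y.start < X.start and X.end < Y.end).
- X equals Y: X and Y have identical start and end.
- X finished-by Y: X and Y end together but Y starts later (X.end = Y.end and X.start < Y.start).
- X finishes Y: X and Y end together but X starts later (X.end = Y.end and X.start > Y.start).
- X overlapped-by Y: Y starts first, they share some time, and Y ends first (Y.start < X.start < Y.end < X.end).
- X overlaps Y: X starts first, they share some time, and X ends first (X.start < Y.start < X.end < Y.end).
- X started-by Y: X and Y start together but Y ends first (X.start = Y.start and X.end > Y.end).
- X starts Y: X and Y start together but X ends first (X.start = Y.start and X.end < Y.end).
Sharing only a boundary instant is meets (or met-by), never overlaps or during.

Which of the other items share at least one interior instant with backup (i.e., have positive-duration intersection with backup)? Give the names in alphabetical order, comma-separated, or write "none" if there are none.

audit, build, handoff, standup

Target backup = [t=172, t=199].
audit [t=196, t=239] → overlapped-by → yes.
build [t=157, t=178] → overlaps → yes.
demo [t=43, t=129] → before → no.
handoff [t=128, t=235] → contains → yes.
onboarding [t=107, t=165] → before → no.
retro [t=27, t=56] → before → no.
snapshot [t=42, t=57] → before → no.
standup [t=192, t=238] → overlapped-by → yes.
Result: audit, build, handoff, standup.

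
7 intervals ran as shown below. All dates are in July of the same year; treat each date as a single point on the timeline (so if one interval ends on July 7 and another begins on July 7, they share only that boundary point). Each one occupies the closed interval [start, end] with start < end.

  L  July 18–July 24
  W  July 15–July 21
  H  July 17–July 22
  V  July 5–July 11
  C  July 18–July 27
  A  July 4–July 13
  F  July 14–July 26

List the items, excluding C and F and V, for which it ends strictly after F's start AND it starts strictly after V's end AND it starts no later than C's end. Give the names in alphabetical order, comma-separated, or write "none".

Conditions: its end is strictly after F's start (X.end > July 14) AND its start is strictly after V's end (X.start > July 11) AND its start is no later than C's end (X.start <= July 27).
A: end July 13 > July 14? ✗; start July 4 > July 11? ✗; start July 4 <= July 27? ✓ → no.
H: end July 22 > July 14? ✓; start July 17 > July 11? ✓; start July 17 <= July 27? ✓ → yes.
L: end July 24 > July 14? ✓; start July 18 > July 11? ✓; start July 18 <= July 27? ✓ → yes.
W: end July 21 > July 14? ✓; start July 15 > July 11? ✓; start July 15 <= July 27? ✓ → yes.
Result: H, L, W.

H, L, W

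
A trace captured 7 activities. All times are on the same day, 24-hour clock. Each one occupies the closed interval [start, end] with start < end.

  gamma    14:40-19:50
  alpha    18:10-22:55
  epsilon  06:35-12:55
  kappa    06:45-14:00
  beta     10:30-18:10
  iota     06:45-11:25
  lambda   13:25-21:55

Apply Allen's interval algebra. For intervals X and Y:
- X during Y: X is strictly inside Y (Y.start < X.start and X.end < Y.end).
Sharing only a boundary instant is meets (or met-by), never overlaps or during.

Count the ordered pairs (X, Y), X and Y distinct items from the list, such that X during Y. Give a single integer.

Checking all 42 ordered pairs for relation 'during'; matching pairs in alphabetical order:
(gamma, lambda): gamma during lambda ✓
(iota, epsilon): iota during epsilon ✓
Count: 2.

2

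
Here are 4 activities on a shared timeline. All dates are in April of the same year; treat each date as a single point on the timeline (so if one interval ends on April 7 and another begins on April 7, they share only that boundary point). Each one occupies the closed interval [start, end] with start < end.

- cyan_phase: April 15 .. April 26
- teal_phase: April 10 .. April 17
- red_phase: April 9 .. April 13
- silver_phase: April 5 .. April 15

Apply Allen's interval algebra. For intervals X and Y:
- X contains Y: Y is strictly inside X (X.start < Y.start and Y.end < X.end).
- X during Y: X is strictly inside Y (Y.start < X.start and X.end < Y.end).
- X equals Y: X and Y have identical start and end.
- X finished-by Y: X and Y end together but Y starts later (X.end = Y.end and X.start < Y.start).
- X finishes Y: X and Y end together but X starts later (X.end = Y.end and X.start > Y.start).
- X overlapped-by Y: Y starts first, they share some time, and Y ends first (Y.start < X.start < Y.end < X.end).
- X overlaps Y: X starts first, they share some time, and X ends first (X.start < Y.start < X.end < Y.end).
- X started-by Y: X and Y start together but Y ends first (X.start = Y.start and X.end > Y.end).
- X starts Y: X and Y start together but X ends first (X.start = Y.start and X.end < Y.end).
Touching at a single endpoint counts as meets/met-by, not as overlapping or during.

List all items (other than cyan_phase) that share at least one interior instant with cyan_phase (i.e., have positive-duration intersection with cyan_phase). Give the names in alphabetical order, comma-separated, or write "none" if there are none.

Target cyan_phase = [April 15, April 26].
red_phase [April 9, April 13] → before → no.
silver_phase [April 5, April 15] → meets → no.
teal_phase [April 10, April 17] → overlaps → yes.
Result: teal_phase.

teal_phase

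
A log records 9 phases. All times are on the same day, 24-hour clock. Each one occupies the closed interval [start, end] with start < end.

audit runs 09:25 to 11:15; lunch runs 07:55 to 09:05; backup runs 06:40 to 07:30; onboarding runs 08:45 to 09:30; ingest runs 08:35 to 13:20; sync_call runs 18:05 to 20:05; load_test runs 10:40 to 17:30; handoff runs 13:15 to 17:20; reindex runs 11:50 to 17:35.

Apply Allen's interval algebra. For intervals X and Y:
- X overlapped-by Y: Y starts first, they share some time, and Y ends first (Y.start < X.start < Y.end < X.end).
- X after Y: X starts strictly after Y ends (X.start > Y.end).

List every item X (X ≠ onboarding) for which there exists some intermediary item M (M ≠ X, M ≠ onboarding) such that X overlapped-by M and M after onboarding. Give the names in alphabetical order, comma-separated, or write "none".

reindex

Target onboarding = [08:45, 09:30].
Intermediaries M with M after onboarding: handoff, load_test, reindex, sync_call.
Via handoff — items with X overlapped-by handoff: none.
Via load_test — items with X overlapped-by load_test: reindex.
Via reindex — items with X overlapped-by reindex: none.
Via sync_call — items with X overlapped-by sync_call: none.
Union: reindex.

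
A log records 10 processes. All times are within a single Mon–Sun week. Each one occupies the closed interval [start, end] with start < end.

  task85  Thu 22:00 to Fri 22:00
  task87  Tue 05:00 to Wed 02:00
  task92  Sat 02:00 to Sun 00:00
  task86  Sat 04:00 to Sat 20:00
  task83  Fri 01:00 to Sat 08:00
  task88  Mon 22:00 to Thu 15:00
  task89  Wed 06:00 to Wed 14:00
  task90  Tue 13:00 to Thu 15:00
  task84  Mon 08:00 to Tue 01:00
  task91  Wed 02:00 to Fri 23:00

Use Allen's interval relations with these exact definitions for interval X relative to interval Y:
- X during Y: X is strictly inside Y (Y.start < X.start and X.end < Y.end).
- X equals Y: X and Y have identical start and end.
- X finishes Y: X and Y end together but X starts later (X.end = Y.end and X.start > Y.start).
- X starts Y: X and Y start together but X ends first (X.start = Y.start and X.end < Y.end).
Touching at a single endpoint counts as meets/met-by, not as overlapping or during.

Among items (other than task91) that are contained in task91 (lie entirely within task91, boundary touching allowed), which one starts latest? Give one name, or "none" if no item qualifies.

Target task91 = [Wed 02:00, Fri 23:00].
task83 [Fri 01:00, Sat 08:00] → overlapped-by → excluded.
task84 [Mon 08:00, Tue 01:00] → before → excluded.
task85 [Thu 22:00, Fri 22:00] → during → candidate.
task86 [Sat 04:00, Sat 20:00] → after → excluded.
task87 [Tue 05:00, Wed 02:00] → meets → excluded.
task88 [Mon 22:00, Thu 15:00] → overlaps → excluded.
task89 [Wed 06:00, Wed 14:00] → during → candidate.
task90 [Tue 13:00, Thu 15:00] → overlaps → excluded.
task92 [Sat 02:00, Sun 00:00] → after → excluded.
Among candidates, latest start is Thu 22:00 → task85.

task85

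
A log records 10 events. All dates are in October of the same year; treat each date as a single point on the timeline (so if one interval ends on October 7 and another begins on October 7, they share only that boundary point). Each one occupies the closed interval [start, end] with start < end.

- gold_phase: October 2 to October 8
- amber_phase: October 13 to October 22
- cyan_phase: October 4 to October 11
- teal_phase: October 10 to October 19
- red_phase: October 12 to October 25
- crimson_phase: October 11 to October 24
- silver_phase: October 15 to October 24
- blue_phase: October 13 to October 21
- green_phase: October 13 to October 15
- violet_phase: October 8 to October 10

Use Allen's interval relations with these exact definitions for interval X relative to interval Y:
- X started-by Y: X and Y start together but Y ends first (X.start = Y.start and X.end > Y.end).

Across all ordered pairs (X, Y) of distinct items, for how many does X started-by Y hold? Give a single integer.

Checking all 90 ordered pairs for relation 'started-by'; matching pairs in alphabetical order:
(amber_phase, blue_phase): amber_phase started-by blue_phase ✓
(amber_phase, green_phase): amber_phase started-by green_phase ✓
(blue_phase, green_phase): blue_phase started-by green_phase ✓
Count: 3.

3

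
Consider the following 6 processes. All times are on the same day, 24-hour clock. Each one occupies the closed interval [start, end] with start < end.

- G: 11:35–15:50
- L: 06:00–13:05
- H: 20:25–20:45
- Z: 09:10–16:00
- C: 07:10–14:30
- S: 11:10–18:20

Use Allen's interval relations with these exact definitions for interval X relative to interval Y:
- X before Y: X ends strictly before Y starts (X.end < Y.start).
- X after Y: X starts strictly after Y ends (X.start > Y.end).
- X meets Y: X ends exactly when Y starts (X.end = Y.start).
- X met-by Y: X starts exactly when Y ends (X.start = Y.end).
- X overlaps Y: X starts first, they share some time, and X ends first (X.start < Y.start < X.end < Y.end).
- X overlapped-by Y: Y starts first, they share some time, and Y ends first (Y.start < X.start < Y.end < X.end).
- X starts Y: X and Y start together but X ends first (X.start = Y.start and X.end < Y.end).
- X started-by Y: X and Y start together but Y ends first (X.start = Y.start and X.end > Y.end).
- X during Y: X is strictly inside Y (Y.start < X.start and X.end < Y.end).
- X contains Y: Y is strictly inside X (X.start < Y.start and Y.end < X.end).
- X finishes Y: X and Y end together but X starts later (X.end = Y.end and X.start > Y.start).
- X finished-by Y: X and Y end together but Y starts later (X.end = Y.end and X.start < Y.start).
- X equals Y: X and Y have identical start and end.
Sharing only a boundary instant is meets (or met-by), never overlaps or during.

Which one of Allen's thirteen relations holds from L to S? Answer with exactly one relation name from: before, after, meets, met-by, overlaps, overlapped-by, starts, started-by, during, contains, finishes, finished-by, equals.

L = [06:00, 13:05]; S = [11:10, 18:20].
Compare endpoints: L.start < S.start, L.start < S.end, L.end > S.start, L.end < S.end.
That pattern is 'overlaps'.

overlaps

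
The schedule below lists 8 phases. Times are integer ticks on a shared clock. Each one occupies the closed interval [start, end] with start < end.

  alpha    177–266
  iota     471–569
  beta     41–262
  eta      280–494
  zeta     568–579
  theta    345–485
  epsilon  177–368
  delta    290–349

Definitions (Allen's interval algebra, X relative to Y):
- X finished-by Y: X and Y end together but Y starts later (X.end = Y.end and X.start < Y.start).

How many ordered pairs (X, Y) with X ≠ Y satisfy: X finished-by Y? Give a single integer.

0

Checking all 56 ordered pairs for relation 'finished-by'; matching pairs in alphabetical order:
No pair satisfies it.
Count: 0.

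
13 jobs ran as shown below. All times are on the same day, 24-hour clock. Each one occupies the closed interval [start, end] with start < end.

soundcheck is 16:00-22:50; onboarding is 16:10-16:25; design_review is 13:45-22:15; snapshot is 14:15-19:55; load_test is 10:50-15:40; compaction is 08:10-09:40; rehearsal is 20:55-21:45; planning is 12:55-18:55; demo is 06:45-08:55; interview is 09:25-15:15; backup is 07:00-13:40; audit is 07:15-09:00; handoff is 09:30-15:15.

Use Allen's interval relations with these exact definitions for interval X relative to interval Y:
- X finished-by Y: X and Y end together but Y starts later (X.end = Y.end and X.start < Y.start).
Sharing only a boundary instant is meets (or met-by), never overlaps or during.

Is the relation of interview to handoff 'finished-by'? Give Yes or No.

interview = [09:25, 15:15], handoff = [09:30, 15:15].
Actual relation of interview to handoff: finished-by.
Asked whether 'finished-by' holds → Yes.

Yes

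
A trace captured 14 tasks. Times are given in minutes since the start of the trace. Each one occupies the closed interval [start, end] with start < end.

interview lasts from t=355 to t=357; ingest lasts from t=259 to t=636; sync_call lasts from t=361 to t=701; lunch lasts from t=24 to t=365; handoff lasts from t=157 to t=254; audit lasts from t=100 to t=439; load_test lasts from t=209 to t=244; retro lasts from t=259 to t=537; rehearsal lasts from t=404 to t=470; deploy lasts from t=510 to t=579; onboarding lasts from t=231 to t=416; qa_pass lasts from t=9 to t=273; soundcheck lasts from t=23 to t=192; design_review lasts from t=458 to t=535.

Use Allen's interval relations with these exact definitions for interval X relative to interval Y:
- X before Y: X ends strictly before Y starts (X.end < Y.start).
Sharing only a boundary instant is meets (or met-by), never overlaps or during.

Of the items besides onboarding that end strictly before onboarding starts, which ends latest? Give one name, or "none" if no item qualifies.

soundcheck

Target onboarding = [t=231, t=416].
audit [t=100, t=439] → contains → excluded.
deploy [t=510, t=579] → after → excluded.
design_review [t=458, t=535] → after → excluded.
handoff [t=157, t=254] → overlaps → excluded.
ingest [t=259, t=636] → overlapped-by → excluded.
interview [t=355, t=357] → during → excluded.
load_test [t=209, t=244] → overlaps → excluded.
lunch [t=24, t=365] → overlaps → excluded.
qa_pass [t=9, t=273] → overlaps → excluded.
rehearsal [t=404, t=470] → overlapped-by → excluded.
retro [t=259, t=537] → overlapped-by → excluded.
soundcheck [t=23, t=192] → before → candidate.
sync_call [t=361, t=701] → overlapped-by → excluded.
Among candidates, latest end is t=192 → soundcheck.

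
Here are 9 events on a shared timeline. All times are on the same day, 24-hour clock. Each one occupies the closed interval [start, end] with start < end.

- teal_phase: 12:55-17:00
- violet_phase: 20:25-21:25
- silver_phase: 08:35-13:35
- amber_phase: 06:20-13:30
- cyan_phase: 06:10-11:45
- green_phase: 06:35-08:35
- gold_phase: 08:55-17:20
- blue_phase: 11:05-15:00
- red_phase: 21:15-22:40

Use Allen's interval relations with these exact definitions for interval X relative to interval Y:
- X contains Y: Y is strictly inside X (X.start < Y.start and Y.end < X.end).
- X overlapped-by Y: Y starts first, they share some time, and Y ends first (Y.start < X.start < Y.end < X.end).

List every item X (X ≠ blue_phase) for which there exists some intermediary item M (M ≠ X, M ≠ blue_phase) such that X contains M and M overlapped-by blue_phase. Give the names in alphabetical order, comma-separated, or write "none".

gold_phase

Target blue_phase = [11:05, 15:00].
Intermediaries M with M overlapped-by blue_phase: teal_phase.
Via teal_phase — items with X contains teal_phase: gold_phase.
Union: gold_phase.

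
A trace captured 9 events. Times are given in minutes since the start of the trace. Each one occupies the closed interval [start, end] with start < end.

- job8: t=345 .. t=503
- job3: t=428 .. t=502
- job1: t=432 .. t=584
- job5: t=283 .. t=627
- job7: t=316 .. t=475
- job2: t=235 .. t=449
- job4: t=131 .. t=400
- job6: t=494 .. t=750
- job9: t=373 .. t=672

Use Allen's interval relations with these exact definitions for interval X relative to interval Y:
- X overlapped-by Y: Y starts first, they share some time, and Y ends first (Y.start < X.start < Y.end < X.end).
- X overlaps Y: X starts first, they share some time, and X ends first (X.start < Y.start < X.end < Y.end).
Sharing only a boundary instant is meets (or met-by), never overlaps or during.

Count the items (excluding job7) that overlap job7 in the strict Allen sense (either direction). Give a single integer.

Target job7 = [t=316, t=475].
job1 [t=432, t=584] → overlapped-by → counts.
job2 [t=235, t=449] → overlaps → counts.
job3 [t=428, t=502] → overlapped-by → counts.
job4 [t=131, t=400] → overlaps → counts.
job5 [t=283, t=627] → contains → no.
job6 [t=494, t=750] → after → no.
job8 [t=345, t=503] → overlapped-by → counts.
job9 [t=373, t=672] → overlapped-by → counts.
Total: 6.

6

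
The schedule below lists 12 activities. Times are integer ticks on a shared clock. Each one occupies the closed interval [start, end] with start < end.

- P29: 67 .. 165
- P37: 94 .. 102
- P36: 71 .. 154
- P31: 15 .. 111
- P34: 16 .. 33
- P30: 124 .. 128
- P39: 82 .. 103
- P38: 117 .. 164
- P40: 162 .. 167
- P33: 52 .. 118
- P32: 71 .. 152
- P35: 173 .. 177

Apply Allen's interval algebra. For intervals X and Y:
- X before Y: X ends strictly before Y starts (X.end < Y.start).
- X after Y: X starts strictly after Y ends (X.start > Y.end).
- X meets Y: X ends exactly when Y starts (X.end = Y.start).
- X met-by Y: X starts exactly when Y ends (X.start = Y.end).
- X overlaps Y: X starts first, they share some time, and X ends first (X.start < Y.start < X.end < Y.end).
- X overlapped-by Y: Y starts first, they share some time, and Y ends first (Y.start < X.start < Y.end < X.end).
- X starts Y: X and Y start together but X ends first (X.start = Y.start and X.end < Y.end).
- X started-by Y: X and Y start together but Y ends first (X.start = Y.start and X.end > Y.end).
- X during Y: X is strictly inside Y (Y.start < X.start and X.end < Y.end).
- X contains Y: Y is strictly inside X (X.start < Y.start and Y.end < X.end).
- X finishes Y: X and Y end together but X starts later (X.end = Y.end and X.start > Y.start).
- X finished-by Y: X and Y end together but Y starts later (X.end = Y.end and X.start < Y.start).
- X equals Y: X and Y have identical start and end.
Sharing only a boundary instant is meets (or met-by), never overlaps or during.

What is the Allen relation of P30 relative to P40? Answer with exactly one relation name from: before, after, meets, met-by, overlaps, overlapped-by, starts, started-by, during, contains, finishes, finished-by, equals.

P30 = [124, 128]; P40 = [162, 167].
Compare endpoints: P30.start < P40.start, P30.start < P40.end, P30.end < P40.start, P30.end < P40.end.
That pattern is 'before'.

before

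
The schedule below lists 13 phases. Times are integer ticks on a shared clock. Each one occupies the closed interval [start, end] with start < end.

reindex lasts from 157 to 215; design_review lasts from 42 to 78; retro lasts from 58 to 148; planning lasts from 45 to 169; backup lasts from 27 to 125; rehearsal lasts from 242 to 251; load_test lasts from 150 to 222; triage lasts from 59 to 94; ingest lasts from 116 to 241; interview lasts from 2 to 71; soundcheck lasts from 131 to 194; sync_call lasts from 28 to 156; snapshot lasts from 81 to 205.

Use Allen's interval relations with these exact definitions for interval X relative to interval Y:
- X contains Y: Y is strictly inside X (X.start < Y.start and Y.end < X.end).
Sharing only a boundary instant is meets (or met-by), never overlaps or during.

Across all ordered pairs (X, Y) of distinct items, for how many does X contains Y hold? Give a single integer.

Checking all 156 ordered pairs for relation 'contains'; matching pairs in alphabetical order:
(backup, design_review): backup contains design_review ✓
(backup, triage): backup contains triage ✓
(ingest, load_test): ingest contains load_test ✓
(ingest, reindex): ingest contains reindex ✓
(ingest, soundcheck): ingest contains soundcheck ✓
(load_test, reindex): load_test contains reindex ✓
(planning, retro): planning contains retro ✓
(planning, triage): planning contains triage ✓
(retro, triage): retro contains triage ✓
(snapshot, soundcheck): snapshot contains soundcheck ✓
(sync_call, design_review): sync_call contains design_review ✓
(sync_call, retro): sync_call contains retro ✓
(sync_call, triage): sync_call contains triage ✓
Count: 13.

13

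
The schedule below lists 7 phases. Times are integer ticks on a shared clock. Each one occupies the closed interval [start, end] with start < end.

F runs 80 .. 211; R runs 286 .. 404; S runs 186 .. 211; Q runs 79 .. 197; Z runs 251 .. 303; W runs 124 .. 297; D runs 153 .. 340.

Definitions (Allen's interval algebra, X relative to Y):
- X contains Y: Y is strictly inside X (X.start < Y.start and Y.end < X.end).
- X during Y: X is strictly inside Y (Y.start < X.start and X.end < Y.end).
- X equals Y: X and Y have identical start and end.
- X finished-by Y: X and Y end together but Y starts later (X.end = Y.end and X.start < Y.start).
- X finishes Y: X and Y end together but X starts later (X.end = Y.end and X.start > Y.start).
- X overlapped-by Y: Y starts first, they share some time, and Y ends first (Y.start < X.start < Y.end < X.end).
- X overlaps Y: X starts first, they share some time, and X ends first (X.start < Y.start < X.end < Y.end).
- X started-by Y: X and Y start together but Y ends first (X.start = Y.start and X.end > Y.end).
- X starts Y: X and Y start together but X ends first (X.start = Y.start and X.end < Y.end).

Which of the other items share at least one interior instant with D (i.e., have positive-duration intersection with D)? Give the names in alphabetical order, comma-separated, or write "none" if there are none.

F, Q, R, S, W, Z

Target D = [153, 340].
F [80, 211] → overlaps → yes.
Q [79, 197] → overlaps → yes.
R [286, 404] → overlapped-by → yes.
S [186, 211] → during → yes.
W [124, 297] → overlaps → yes.
Z [251, 303] → during → yes.
Result: F, Q, R, S, W, Z.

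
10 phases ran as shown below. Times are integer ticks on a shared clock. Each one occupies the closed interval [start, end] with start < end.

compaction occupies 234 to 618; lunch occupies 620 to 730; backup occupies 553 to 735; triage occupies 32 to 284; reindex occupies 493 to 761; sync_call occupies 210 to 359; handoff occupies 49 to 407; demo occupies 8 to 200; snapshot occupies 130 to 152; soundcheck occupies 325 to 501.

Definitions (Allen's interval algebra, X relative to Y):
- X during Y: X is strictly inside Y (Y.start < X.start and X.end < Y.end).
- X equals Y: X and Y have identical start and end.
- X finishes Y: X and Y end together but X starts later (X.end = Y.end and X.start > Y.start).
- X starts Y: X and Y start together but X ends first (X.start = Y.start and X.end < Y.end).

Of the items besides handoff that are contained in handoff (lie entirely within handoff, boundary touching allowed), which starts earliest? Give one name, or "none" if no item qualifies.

Target handoff = [49, 407].
backup [553, 735] → after → excluded.
compaction [234, 618] → overlapped-by → excluded.
demo [8, 200] → overlaps → excluded.
lunch [620, 730] → after → excluded.
reindex [493, 761] → after → excluded.
snapshot [130, 152] → during → candidate.
soundcheck [325, 501] → overlapped-by → excluded.
sync_call [210, 359] → during → candidate.
triage [32, 284] → overlaps → excluded.
Among candidates, earliest start is 130 → snapshot.

snapshot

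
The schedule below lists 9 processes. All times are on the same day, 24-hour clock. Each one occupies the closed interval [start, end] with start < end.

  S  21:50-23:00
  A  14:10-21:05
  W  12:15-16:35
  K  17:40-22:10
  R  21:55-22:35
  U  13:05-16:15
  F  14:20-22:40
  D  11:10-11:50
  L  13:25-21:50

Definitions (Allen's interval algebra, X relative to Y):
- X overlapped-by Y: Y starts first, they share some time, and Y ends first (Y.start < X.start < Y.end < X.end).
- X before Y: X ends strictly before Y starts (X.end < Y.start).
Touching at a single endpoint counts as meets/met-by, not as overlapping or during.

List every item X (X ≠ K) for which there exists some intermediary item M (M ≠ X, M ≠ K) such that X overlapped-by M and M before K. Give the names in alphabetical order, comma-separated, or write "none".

Target K = [17:40, 22:10].
Intermediaries M with M before K: D, U, W.
Via D — items with X overlapped-by D: none.
Via U — items with X overlapped-by U: A, F, L.
Via W — items with X overlapped-by W: A, F, L.
Union: A, F, L.

A, F, L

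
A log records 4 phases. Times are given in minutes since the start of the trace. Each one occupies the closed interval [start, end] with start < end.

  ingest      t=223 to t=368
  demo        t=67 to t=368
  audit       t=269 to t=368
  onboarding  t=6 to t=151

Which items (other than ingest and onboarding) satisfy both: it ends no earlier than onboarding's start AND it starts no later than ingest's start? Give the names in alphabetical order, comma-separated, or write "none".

demo

Conditions: its end is no earlier than onboarding's start (X.end >= t=6) AND its start is no later than ingest's start (X.start <= t=223).
audit: end t=368 >= t=6? ✓; start t=269 <= t=223? ✗ → no.
demo: end t=368 >= t=6? ✓; start t=67 <= t=223? ✓ → yes.
Result: demo.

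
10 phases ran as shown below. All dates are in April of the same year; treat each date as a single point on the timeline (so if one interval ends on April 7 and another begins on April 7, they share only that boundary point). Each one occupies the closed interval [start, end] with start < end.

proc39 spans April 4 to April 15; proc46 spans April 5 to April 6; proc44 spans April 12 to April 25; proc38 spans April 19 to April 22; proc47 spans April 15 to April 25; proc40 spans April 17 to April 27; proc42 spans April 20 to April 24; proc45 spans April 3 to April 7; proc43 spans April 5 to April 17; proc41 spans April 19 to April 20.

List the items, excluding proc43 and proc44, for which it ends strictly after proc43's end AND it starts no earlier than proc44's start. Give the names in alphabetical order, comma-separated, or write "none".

Conditions: its end is strictly after proc43's end (X.end > April 17) AND its start is no earlier than proc44's start (X.start >= April 12).
proc38: end April 22 > April 17? ✓; start April 19 >= April 12? ✓ → yes.
proc39: end April 15 > April 17? ✗; start April 4 >= April 12? ✗ → no.
proc40: end April 27 > April 17? ✓; start April 17 >= April 12? ✓ → yes.
proc41: end April 20 > April 17? ✓; start April 19 >= April 12? ✓ → yes.
proc42: end April 24 > April 17? ✓; start April 20 >= April 12? ✓ → yes.
proc45: end April 7 > April 17? ✗; start April 3 >= April 12? ✗ → no.
proc46: end April 6 > April 17? ✗; start April 5 >= April 12? ✗ → no.
proc47: end April 25 > April 17? ✓; start April 15 >= April 12? ✓ → yes.
Result: proc38, proc40, proc41, proc42, proc47.

proc38, proc40, proc41, proc42, proc47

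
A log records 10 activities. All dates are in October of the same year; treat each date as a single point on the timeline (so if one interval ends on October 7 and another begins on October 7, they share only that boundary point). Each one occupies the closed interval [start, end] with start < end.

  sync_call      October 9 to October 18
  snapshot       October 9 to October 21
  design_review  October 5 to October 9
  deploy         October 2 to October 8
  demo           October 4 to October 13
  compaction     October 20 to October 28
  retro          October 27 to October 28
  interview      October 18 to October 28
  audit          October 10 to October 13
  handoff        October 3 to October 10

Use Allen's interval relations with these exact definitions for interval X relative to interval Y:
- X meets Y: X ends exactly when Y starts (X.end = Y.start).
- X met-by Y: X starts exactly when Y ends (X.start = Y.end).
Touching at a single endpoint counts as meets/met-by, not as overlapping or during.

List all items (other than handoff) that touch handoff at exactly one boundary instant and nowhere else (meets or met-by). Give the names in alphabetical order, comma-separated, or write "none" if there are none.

audit

Target handoff = [October 3, October 10].
audit [October 10, October 13] → met-by → yes.
compaction [October 20, October 28] → after → no.
demo [October 4, October 13] → overlapped-by → no.
deploy [October 2, October 8] → overlaps → no.
design_review [October 5, October 9] → during → no.
interview [October 18, October 28] → after → no.
retro [October 27, October 28] → after → no.
snapshot [October 9, October 21] → overlapped-by → no.
sync_call [October 9, October 18] → overlapped-by → no.
Result: audit.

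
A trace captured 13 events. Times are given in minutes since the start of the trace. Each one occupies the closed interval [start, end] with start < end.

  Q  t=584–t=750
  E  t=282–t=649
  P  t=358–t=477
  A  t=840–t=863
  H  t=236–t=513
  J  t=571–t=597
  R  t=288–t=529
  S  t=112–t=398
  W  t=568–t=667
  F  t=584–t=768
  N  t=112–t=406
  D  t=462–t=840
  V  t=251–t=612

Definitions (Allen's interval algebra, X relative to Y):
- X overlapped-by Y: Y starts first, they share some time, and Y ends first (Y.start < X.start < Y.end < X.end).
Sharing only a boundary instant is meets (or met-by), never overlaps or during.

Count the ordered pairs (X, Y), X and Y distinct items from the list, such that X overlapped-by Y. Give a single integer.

Checking all 156 ordered pairs for relation 'overlapped-by'; matching pairs in alphabetical order:
(D, E): D overlapped-by E ✓
(D, H): D overlapped-by H ✓
(D, P): D overlapped-by P ✓
(D, R): D overlapped-by R ✓
(D, V): D overlapped-by V ✓
(E, H): E overlapped-by H ✓
(E, N): E overlapped-by N ✓
(E, S): E overlapped-by S ✓
(E, V): E overlapped-by V ✓
(F, E): F overlapped-by E ✓
(F, J): F overlapped-by J ✓
(F, V): F overlapped-by V ✓
(F, W): F overlapped-by W ✓
(H, N): H overlapped-by N ✓
(H, S): H overlapped-by S ✓
(P, N): P overlapped-by N ✓
(P, S): P overlapped-by S ✓
(Q, E): Q overlapped-by E ✓
(Q, J): Q overlapped-by J ✓
(Q, V): Q overlapped-by V ✓
(Q, W): Q overlapped-by W ✓
(R, H): R overlapped-by H ✓
(R, N): R overlapped-by N ✓
(R, S): R overlapped-by S ✓
... plus 5 further pairs not listed.
Count: 29.

29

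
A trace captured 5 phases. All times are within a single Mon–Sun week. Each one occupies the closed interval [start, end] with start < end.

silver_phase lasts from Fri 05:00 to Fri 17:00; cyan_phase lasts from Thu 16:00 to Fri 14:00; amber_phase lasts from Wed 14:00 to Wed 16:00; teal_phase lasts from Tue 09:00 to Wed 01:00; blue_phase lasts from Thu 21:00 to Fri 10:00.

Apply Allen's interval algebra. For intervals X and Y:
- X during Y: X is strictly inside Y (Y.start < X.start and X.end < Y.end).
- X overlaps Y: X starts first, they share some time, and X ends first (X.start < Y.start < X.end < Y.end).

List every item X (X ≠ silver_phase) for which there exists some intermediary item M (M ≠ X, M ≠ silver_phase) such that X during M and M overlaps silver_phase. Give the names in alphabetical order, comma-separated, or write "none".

Target silver_phase = [Fri 05:00, Fri 17:00].
Intermediaries M with M overlaps silver_phase: blue_phase, cyan_phase.
Via blue_phase — items with X during blue_phase: none.
Via cyan_phase — items with X during cyan_phase: blue_phase.
Union: blue_phase.

blue_phase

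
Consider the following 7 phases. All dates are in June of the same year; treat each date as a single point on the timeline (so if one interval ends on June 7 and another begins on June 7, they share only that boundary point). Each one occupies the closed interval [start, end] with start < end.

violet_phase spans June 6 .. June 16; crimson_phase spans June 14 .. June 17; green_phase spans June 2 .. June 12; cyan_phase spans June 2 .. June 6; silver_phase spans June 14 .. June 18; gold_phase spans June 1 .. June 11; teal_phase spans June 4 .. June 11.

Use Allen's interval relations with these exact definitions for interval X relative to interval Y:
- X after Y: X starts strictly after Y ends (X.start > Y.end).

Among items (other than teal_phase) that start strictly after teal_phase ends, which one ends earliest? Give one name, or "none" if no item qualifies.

crimson_phase

Target teal_phase = [June 4, June 11].
crimson_phase [June 14, June 17] → after → candidate.
cyan_phase [June 2, June 6] → overlaps → excluded.
gold_phase [June 1, June 11] → finished-by → excluded.
green_phase [June 2, June 12] → contains → excluded.
silver_phase [June 14, June 18] → after → candidate.
violet_phase [June 6, June 16] → overlapped-by → excluded.
Among candidates, earliest end is June 17 → crimson_phase.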